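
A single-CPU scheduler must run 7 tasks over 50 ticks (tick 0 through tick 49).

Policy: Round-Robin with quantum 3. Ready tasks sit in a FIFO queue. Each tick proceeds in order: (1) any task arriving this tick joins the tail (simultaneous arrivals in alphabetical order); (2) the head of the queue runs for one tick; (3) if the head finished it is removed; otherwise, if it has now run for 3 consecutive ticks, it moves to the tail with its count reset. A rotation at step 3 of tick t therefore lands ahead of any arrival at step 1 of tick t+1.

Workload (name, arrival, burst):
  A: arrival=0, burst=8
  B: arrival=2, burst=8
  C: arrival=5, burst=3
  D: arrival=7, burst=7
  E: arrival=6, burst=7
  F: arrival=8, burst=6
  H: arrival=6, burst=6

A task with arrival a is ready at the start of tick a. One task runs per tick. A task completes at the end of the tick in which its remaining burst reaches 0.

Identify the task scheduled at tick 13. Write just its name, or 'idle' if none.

t=0: queue=[A] q_used=0 → run A
t=1: queue=[A] q_used=1 → run A
t=2: queue=[A,B] q_used=2 → run A
t=3: queue=[B,A] q_used=0 → run B
t=4: queue=[B,A] q_used=1 → run B
t=5: queue=[B,A,C] q_used=2 → run B
t=6: queue=[A,C,B,E,H] q_used=0 → run A
t=7: queue=[A,C,B,E,H,D] q_used=1 → run A
t=8: queue=[A,C,B,E,H,D,F] q_used=2 → run A
t=9: queue=[C,B,E,H,D,F,A] q_used=0 → run C
t=10: queue=[C,B,E,H,D,F,A] q_used=1 → run C
t=11: queue=[C,B,E,H,D,F,A] q_used=2 → run C
t=12: queue=[B,E,H,D,F,A] q_used=0 → run B
t=13: queue=[B,E,H,D,F,A] q_used=1 → run B
t=14: queue=[B,E,H,D,F,A] q_used=2 → run B
t=15: queue=[E,H,D,F,A,B] q_used=0 → run E
t=16: queue=[E,H,D,F,A,B] q_used=1 → run E
t=17: queue=[E,H,D,F,A,B] q_used=2 → run E
t=18: queue=[H,D,F,A,B,E] q_used=0 → run H
t=19: queue=[H,D,F,A,B,E] q_used=1 → run H
t=20: queue=[H,D,F,A,B,E] q_used=2 → run H
t=21: queue=[D,F,A,B,E,H] q_used=0 → run D
t=22: queue=[D,F,A,B,E,H] q_used=1 → run D
t=23: queue=[D,F,A,B,E,H] q_used=2 → run D
t=24: queue=[F,A,B,E,H,D] q_used=0 → run F
t=25: queue=[F,A,B,E,H,D] q_used=1 → run F
t=26: queue=[F,A,B,E,H,D] q_used=2 → run F
t=27: queue=[A,B,E,H,D,F] q_used=0 → run A
t=28: queue=[A,B,E,H,D,F] q_used=1 → run A
t=29: queue=[B,E,H,D,F] q_used=0 → run B
t=30: queue=[B,E,H,D,F] q_used=1 → run B
t=31: queue=[E,H,D,F] q_used=0 → run E
t=32: queue=[E,H,D,F] q_used=1 → run E
t=33: queue=[E,H,D,F] q_used=2 → run E
t=34: queue=[H,D,F,E] q_used=0 → run H
t=35: queue=[H,D,F,E] q_used=1 → run H
t=36: queue=[H,D,F,E] q_used=2 → run H
t=37: queue=[D,F,E] q_used=0 → run D
t=38: queue=[D,F,E] q_used=1 → run D
t=39: queue=[D,F,E] q_used=2 → run D
t=40: queue=[F,E,D] q_used=0 → run F
t=41: queue=[F,E,D] q_used=1 → run F
t=42: queue=[F,E,D] q_used=2 → run F
t=43: queue=[E,D] q_used=0 → run E
t=44: queue=[D] q_used=0 → run D
t=45: (idle)
t=46: (idle)
t=47: (idle)
t=48: (idle)
t=49: (idle)

running at tick 13 = B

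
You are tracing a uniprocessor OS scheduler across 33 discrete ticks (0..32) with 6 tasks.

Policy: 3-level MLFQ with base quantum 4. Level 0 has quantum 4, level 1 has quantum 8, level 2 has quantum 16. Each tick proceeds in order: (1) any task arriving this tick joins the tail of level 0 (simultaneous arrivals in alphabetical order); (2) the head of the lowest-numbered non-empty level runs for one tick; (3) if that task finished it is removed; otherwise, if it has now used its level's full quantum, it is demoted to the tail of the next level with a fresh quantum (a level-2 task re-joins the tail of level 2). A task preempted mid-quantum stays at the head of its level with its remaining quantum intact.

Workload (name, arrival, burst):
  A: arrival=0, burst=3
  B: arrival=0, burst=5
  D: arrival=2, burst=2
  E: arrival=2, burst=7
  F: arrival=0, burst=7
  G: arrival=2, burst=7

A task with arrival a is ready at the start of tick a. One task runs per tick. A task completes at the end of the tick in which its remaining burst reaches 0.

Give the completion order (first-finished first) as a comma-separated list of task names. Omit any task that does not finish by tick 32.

completion order = A, D, B, F, E, G

t=0: L0/L1/L2 = ABF/-/- → run A
t=1: L0/L1/L2 = ABF/-/- → run A
t=2: L0/L1/L2 = ABFDEG/-/- → run A
t=3: L0/L1/L2 = BFDEG/-/- → run B
t=4: L0/L1/L2 = BFDEG/-/- → run B
t=5: L0/L1/L2 = BFDEG/-/- → run B
t=6: L0/L1/L2 = BFDEG/-/- → run B
t=7: L0/L1/L2 = FDEG/B/- → run F
t=8: L0/L1/L2 = FDEG/B/- → run F
t=9: L0/L1/L2 = FDEG/B/- → run F
t=10: L0/L1/L2 = FDEG/B/- → run F
t=11: L0/L1/L2 = DEG/BF/- → run D
t=12: L0/L1/L2 = DEG/BF/- → run D
t=13: L0/L1/L2 = EG/BF/- → run E
t=14: L0/L1/L2 = EG/BF/- → run E
t=15: L0/L1/L2 = EG/BF/- → run E
t=16: L0/L1/L2 = EG/BF/- → run E
t=17: L0/L1/L2 = G/BFE/- → run G
t=18: L0/L1/L2 = G/BFE/- → run G
t=19: L0/L1/L2 = G/BFE/- → run G
t=20: L0/L1/L2 = G/BFE/- → run G
t=21: L0/L1/L2 = -/BFEG/- → run B
t=22: L0/L1/L2 = -/FEG/- → run F
t=23: L0/L1/L2 = -/FEG/- → run F
t=24: L0/L1/L2 = -/FEG/- → run F
t=25: L0/L1/L2 = -/EG/- → run E
t=26: L0/L1/L2 = -/EG/- → run E
t=27: L0/L1/L2 = -/EG/- → run E
t=28: L0/L1/L2 = -/G/- → run G
t=29: L0/L1/L2 = -/G/- → run G
t=30: L0/L1/L2 = -/G/- → run G
t=31: (idle)
t=32: (idle)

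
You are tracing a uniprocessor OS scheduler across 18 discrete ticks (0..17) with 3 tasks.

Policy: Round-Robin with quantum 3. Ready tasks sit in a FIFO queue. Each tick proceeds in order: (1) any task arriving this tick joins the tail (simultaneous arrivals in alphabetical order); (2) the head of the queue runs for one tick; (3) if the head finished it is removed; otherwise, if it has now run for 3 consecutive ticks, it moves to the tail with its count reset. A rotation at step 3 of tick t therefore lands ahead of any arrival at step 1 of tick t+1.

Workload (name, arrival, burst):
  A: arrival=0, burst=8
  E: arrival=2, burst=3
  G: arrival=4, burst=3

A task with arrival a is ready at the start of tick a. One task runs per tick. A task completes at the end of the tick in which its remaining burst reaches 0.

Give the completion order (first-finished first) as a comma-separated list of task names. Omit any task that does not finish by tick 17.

t=0: queue=[A] q_used=0 → run A
t=1: queue=[A] q_used=1 → run A
t=2: queue=[A,E] q_used=2 → run A
t=3: queue=[E,A] q_used=0 → run E
t=4: queue=[E,A,G] q_used=1 → run E
t=5: queue=[E,A,G] q_used=2 → run E
t=6: queue=[A,G] q_used=0 → run A
t=7: queue=[A,G] q_used=1 → run A
t=8: queue=[A,G] q_used=2 → run A
t=9: queue=[G,A] q_used=0 → run G
t=10: queue=[G,A] q_used=1 → run G
t=11: queue=[G,A] q_used=2 → run G
t=12: queue=[A] q_used=0 → run A
t=13: queue=[A] q_used=1 → run A
t=14: (idle)
t=15: (idle)
t=16: (idle)
t=17: (idle)

completion order = E, G, A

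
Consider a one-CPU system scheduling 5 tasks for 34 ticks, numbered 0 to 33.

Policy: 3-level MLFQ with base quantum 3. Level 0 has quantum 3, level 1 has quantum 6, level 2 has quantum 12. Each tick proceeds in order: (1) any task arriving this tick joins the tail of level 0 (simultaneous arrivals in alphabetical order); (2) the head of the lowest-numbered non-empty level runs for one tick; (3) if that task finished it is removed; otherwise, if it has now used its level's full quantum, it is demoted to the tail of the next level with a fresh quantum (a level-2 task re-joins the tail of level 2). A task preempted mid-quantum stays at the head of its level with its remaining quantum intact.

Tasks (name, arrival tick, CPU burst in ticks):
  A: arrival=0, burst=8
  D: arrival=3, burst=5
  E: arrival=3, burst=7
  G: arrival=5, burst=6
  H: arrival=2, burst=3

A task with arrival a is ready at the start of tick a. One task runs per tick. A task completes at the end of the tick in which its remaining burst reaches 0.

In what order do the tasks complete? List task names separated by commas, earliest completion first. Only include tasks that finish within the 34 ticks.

t=0: L0/L1/L2 = A/-/- → run A
t=1: L0/L1/L2 = A/-/- → run A
t=2: L0/L1/L2 = AH/-/- → run A
t=3: L0/L1/L2 = HDE/A/- → run H
t=4: L0/L1/L2 = HDE/A/- → run H
t=5: L0/L1/L2 = HDEG/A/- → run H
t=6: L0/L1/L2 = DEG/A/- → run D
t=7: L0/L1/L2 = DEG/A/- → run D
t=8: L0/L1/L2 = DEG/A/- → run D
t=9: L0/L1/L2 = EG/AD/- → run E
t=10: L0/L1/L2 = EG/AD/- → run E
t=11: L0/L1/L2 = EG/AD/- → run E
t=12: L0/L1/L2 = G/ADE/- → run G
t=13: L0/L1/L2 = G/ADE/- → run G
t=14: L0/L1/L2 = G/ADE/- → run G
t=15: L0/L1/L2 = -/ADEG/- → run A
t=16: L0/L1/L2 = -/ADEG/- → run A
t=17: L0/L1/L2 = -/ADEG/- → run A
t=18: L0/L1/L2 = -/ADEG/- → run A
t=19: L0/L1/L2 = -/ADEG/- → run A
t=20: L0/L1/L2 = -/DEG/- → run D
t=21: L0/L1/L2 = -/DEG/- → run D
t=22: L0/L1/L2 = -/EG/- → run E
t=23: L0/L1/L2 = -/EG/- → run E
t=24: L0/L1/L2 = -/EG/- → run E
t=25: L0/L1/L2 = -/EG/- → run E
t=26: L0/L1/L2 = -/G/- → run G
t=27: L0/L1/L2 = -/G/- → run G
t=28: L0/L1/L2 = -/G/- → run G
t=29: (idle)
t=30: (idle)
t=31: (idle)
t=32: (idle)
t=33: (idle)

completion order = H, A, D, E, G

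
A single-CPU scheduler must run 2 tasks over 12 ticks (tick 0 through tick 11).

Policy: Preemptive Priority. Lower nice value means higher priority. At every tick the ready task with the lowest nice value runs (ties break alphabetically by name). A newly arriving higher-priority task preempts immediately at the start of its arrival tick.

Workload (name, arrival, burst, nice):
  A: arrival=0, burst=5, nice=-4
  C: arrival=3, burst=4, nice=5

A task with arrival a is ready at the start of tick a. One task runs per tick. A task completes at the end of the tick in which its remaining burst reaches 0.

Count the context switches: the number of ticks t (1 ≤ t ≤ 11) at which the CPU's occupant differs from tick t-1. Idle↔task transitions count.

t=0: ready={A} → run A
t=1: ready={A} → run A
t=2: ready={A} → run A
t=3: ready={A,C} → run A
t=4: ready={A,C} → run A
t=5: ready={C} → run C
t=6: ready={C} → run C
t=7: ready={C} → run C
t=8: ready={C} → run C
t=9: (idle)
t=10: (idle)
t=11: (idle)

context switches = 2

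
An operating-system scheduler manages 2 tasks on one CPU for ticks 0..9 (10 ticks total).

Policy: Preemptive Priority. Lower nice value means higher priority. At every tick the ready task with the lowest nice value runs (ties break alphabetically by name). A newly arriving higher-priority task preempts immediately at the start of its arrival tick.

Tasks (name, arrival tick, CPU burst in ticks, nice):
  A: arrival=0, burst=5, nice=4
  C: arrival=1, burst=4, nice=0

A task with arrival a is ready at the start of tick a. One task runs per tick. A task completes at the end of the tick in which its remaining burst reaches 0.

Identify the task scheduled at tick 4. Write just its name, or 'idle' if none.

running at tick 4 = C

t=0: ready={A} → run A
t=1: ready={A,C} → run C
t=2: ready={A,C} → run C
t=3: ready={A,C} → run C
t=4: ready={A,C} → run C
t=5: ready={A} → run A
t=6: ready={A} → run A
t=7: ready={A} → run A
t=8: ready={A} → run A
t=9: (idle)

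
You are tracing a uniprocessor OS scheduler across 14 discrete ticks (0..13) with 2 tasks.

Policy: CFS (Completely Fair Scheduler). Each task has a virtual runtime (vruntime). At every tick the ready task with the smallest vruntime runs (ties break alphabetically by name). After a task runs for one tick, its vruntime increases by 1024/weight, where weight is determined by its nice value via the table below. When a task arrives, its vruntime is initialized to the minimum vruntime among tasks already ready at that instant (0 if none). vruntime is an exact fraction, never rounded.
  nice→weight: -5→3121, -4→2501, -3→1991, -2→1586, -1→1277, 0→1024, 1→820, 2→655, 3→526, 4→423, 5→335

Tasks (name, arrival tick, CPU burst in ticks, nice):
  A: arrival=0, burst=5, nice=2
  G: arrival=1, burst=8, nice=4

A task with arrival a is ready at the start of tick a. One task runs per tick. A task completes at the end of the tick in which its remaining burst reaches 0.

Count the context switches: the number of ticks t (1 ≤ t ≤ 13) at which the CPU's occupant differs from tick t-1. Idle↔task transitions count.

t=0: vr[A=0] → run A
t=1: vr[A=1024/655 G=1024/655] → run A
t=2: vr[A=2048/655 G=1024/655] → run G
t=3: vr[A=2048/655 G=1103872/277065] → run A
t=4: vr[A=3072/655 G=1103872/277065] → run G
t=5: vr[A=3072/655 G=1774592/277065] → run A
t=6: vr[A=4096/655 G=1774592/277065] → run A
t=7: vr[G=1774592/277065] → run G
t=8: vr[G=815104/92355] → run G
t=9: vr[G=3116032/277065] → run G
t=10: vr[G=3786752/277065] → run G
t=11: vr[G=1485824/92355] → run G
t=12: vr[G=5128192/277065] → run G
t=13: (idle)

context switches = 6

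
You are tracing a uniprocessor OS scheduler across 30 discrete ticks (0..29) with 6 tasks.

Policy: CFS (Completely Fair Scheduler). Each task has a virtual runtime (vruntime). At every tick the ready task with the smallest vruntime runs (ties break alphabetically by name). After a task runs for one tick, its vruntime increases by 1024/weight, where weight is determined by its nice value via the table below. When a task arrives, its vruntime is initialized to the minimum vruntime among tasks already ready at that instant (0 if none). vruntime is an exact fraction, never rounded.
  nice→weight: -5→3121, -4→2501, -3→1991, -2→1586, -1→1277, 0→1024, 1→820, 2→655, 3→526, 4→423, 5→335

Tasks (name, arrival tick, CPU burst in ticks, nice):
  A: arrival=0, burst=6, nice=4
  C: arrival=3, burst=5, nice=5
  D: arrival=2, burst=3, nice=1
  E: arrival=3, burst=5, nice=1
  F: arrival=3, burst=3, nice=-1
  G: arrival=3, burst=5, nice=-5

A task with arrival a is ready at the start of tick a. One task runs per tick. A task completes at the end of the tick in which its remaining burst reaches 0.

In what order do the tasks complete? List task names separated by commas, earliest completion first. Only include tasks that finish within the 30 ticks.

t=0: vr[A=0] → run A
t=1: vr[A=1024/423] → run A
t=2: vr[A=2048/423 D=2048/423] → run A
t=3: vr[A=1024/141 C=2048/423 D=2048/423 E=2048/423 F=2048/423 G=2048/423] → run C
t=4: vr[A=1024/141 C=1119232/141705 D=2048/423 E=2048/423 F=2048/423 G=2048/423] → run D
t=5: vr[A=1024/141 C=1119232/141705 D=528128/86715 E=2048/423 F=2048/423 G=2048/423] → run E
t=6: vr[A=1024/141 C=1119232/141705 D=528128/86715 E=528128/86715 F=2048/423 G=2048/423] → run F
t=7: vr[A=1024/141 C=1119232/141705 D=528128/86715 E=528128/86715 F=3048448/540171 G=2048/423] → run G
t=8: vr[A=1024/141 C=1119232/141705 D=528128/86715 E=528128/86715 F=3048448/540171 G=6824960/1320183] → run G
t=9: vr[A=1024/141 C=1119232/141705 D=528128/86715 E=528128/86715 F=3048448/540171 G=7258112/1320183] → run G
t=10: vr[A=1024/141 C=1119232/141705 D=528128/86715 E=528128/86715 F=3048448/540171 G=7691264/1320183] → run F
t=11: vr[A=1024/141 C=1119232/141705 D=528128/86715 E=528128/86715 F=3481600/540171 G=7691264/1320183] → run G
t=12: vr[A=1024/141 C=1119232/141705 D=528128/86715 E=528128/86715 F=3481600/540171 G=8124416/1320183] → run D
t=13: vr[A=1024/141 C=1119232/141705 D=636416/86715 E=528128/86715 F=3481600/540171 G=8124416/1320183] → run E
t=14: vr[A=1024/141 C=1119232/141705 D=636416/86715 E=636416/86715 F=3481600/540171 G=8124416/1320183] → run G
t=15: vr[A=1024/141 C=1119232/141705 D=636416/86715 E=636416/86715 F=3481600/540171] → run F
t=16: vr[A=1024/141 C=1119232/141705 D=636416/86715 E=636416/86715] → run A
t=17: vr[A=4096/423 C=1119232/141705 D=636416/86715 E=636416/86715] → run D
t=18: vr[A=4096/423 C=1119232/141705 E=636416/86715] → run E
t=19: vr[A=4096/423 C=1119232/141705 E=744704/86715] → run C
t=20: vr[A=4096/423 C=1552384/141705 E=744704/86715] → run E
t=21: vr[A=4096/423 C=1552384/141705 E=852992/86715] → run A
t=22: vr[A=5120/423 C=1552384/141705 E=852992/86715] → run E
t=23: vr[A=5120/423 C=1552384/141705] → run C
t=24: vr[A=5120/423 C=1985536/141705] → run A
t=25: vr[C=1985536/141705] → run C
t=26: vr[C=2418688/141705] → run C
t=27: (idle)
t=28: (idle)
t=29: (idle)

completion order = G, F, D, E, A, C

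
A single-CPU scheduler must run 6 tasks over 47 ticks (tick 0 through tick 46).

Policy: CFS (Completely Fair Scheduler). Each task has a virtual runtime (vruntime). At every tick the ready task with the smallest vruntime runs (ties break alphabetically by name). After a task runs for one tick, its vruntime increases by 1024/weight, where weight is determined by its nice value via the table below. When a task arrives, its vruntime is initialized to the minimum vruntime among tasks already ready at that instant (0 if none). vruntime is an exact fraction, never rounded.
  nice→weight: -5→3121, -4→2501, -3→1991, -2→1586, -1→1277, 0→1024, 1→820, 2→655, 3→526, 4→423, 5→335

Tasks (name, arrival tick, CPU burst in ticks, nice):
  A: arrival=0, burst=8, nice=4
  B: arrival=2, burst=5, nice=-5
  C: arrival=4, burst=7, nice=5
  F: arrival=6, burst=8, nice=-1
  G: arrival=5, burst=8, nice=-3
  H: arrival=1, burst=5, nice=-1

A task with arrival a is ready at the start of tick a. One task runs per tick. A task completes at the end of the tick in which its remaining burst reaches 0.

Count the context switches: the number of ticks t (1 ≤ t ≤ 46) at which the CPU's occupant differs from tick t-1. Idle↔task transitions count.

t=0: vr[A=0] → run A
t=1: vr[A=1024/423 H=1024/423] → run A
t=2: vr[A=2048/423 B=1024/423 H=1024/423] → run B
t=3: vr[A=2048/423 B=3629056/1320183 H=1024/423] → run H
t=4: vr[A=2048/423 B=3629056/1320183 C=3629056/1320183 H=1740800/540171] → run B
t=5: vr[A=2048/423 B=4062208/1320183 C=3629056/1320183 G=3629056/1320183 H=1740800/540171] → run C
t=6: vr[A=2048/423 B=4062208/1320183 C=2567601152/442261305 F=3629056/1320183 G=3629056/1320183 H=1740800/540171] → run F
t=7: vr[A=2048/423 B=4062208/1320183 C=2567601152/442261305 F=5986171904/1685873691 G=3629056/1320183 H=1740800/540171] → run G
t=8: vr[A=2048/423 B=4062208/1320183 C=2567601152/442261305 F=5986171904/1685873691 G=8577317888/2628484353 H=1740800/540171] → run B
t=9: vr[A=2048/423 B=4495360/1320183 C=2567601152/442261305 F=5986171904/1685873691 G=8577317888/2628484353 H=1740800/540171] → run H
t=10: vr[A=2048/423 B=4495360/1320183 C=2567601152/442261305 F=5986171904/1685873691 G=8577317888/2628484353 H=2173952/540171] → run G
t=11: vr[A=2048/423 B=4495360/1320183 C=2567601152/442261305 F=5986171904/1685873691 G=9929185280/2628484353 H=2173952/540171] → run B
t=12: vr[A=2048/423 B=4928512/1320183 C=2567601152/442261305 F=5986171904/1685873691 G=9929185280/2628484353 H=2173952/540171] → run F
t=13: vr[A=2048/423 B=4928512/1320183 C=2567601152/442261305 F=7338039296/1685873691 G=9929185280/2628484353 H=2173952/540171] → run B
t=14: vr[A=2048/423 C=2567601152/442261305 F=7338039296/1685873691 G=9929185280/2628484353 H=2173952/540171] → run G
t=15: vr[A=2048/423 C=2567601152/442261305 F=7338039296/1685873691 G=11281052672/2628484353 H=2173952/540171] → run H
t=16: vr[A=2048/423 C=2567601152/442261305 F=7338039296/1685873691 G=11281052672/2628484353 H=2607104/540171] → run G
t=17: vr[A=2048/423 C=2567601152/442261305 F=7338039296/1685873691 G=12632920064/2628484353 H=2607104/540171] → run F
t=18: vr[A=2048/423 C=2567601152/442261305 F=8689906688/1685873691 G=12632920064/2628484353 H=2607104/540171] → run G
t=19: vr[A=2048/423 C=2567601152/442261305 F=8689906688/1685873691 G=13984787456/2628484353 H=2607104/540171] → run H
t=20: vr[A=2048/423 C=2567601152/442261305 F=8689906688/1685873691 G=13984787456/2628484353 H=3040256/540171] → run A
t=21: vr[A=1024/141 C=2567601152/442261305 F=8689906688/1685873691 G=13984787456/2628484353 H=3040256/540171] → run F
t=22: vr[A=1024/141 C=2567601152/442261305 F=10041774080/1685873691 G=13984787456/2628484353 H=3040256/540171] → run G
t=23: vr[A=1024/141 C=2567601152/442261305 F=10041774080/1685873691 G=15336654848/2628484353 H=3040256/540171] → run H
t=24: vr[A=1024/141 C=2567601152/442261305 F=10041774080/1685873691 G=15336654848/2628484353] → run C
t=25: vr[A=1024/141 C=3919468544/442261305 F=10041774080/1685873691 G=15336654848/2628484353] → run G
t=26: vr[A=1024/141 C=3919468544/442261305 F=10041774080/1685873691 G=16688522240/2628484353] → run F
t=27: vr[A=1024/141 C=3919468544/442261305 F=11393641472/1685873691 G=16688522240/2628484353] → run G
t=28: vr[A=1024/141 C=3919468544/442261305 F=11393641472/1685873691] → run F
t=29: vr[A=1024/141 C=3919468544/442261305 F=12745508864/1685873691] → run A
t=30: vr[A=4096/423 C=3919468544/442261305 F=12745508864/1685873691] → run F
t=31: vr[A=4096/423 C=3919468544/442261305 F=14097376256/1685873691] → run F
t=32: vr[A=4096/423 C=3919468544/442261305] → run C
t=33: vr[A=4096/423 C=5271335936/442261305] → run A
t=34: vr[A=5120/423 C=5271335936/442261305] → run C
t=35: vr[A=5120/423 C=6623203328/442261305] → run A
t=36: vr[A=2048/141 C=6623203328/442261305] → run A
t=37: vr[A=7168/423 C=6623203328/442261305] → run C
t=38: vr[A=7168/423 C=1595014144/88452261] → run A
t=39: vr[C=1595014144/88452261] → run C
t=40: vr[C=9326938112/442261305] → run C
t=41: (idle)
t=42: (idle)
t=43: (idle)
t=44: (idle)
t=45: (idle)
t=46: (idle)

context switches = 37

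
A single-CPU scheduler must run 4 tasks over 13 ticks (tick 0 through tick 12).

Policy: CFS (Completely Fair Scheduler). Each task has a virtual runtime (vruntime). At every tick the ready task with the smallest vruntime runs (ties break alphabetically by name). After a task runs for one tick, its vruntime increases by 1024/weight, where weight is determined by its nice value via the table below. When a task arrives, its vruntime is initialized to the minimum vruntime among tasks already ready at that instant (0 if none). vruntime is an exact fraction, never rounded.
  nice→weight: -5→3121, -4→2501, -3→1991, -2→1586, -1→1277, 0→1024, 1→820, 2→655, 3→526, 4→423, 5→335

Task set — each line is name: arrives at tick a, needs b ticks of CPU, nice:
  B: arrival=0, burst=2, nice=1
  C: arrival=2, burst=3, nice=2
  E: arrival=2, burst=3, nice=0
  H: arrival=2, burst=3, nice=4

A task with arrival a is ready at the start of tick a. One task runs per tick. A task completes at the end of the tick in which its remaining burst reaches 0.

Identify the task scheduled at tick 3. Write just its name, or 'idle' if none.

running at tick 3 = E

t=0: vr[B=0] → run B
t=1: vr[B=256/205] → run B
t=2: vr[C=0 E=0 H=0] → run C
t=3: vr[C=1024/655 E=0 H=0] → run E
t=4: vr[C=1024/655 E=1 H=0] → run H
t=5: vr[C=1024/655 E=1 H=1024/423] → run E
t=6: vr[C=1024/655 E=2 H=1024/423] → run C
t=7: vr[C=2048/655 E=2 H=1024/423] → run E
t=8: vr[C=2048/655 H=1024/423] → run H
t=9: vr[C=2048/655 H=2048/423] → run C
t=10: vr[H=2048/423] → run H
t=11: (idle)
t=12: (idle)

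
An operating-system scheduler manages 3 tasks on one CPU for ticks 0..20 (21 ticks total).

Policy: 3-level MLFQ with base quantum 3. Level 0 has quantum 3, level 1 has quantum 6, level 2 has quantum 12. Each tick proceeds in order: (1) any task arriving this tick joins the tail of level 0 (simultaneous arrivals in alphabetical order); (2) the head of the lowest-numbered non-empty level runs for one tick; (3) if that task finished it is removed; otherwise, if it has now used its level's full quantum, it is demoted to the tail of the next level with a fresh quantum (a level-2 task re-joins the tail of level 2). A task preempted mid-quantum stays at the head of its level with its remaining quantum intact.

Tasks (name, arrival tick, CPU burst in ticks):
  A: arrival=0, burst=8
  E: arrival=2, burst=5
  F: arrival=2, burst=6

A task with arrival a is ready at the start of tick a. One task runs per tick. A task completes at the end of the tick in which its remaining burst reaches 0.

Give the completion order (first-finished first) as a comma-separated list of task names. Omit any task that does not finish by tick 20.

completion order = A, E, F

t=0: L0/L1/L2 = A/-/- → run A
t=1: L0/L1/L2 = A/-/- → run A
t=2: L0/L1/L2 = AEF/-/- → run A
t=3: L0/L1/L2 = EF/A/- → run E
t=4: L0/L1/L2 = EF/A/- → run E
t=5: L0/L1/L2 = EF/A/- → run E
t=6: L0/L1/L2 = F/AE/- → run F
t=7: L0/L1/L2 = F/AE/- → run F
t=8: L0/L1/L2 = F/AE/- → run F
t=9: L0/L1/L2 = -/AEF/- → run A
t=10: L0/L1/L2 = -/AEF/- → run A
t=11: L0/L1/L2 = -/AEF/- → run A
t=12: L0/L1/L2 = -/AEF/- → run A
t=13: L0/L1/L2 = -/AEF/- → run A
t=14: L0/L1/L2 = -/EF/- → run E
t=15: L0/L1/L2 = -/EF/- → run E
t=16: L0/L1/L2 = -/F/- → run F
t=17: L0/L1/L2 = -/F/- → run F
t=18: L0/L1/L2 = -/F/- → run F
t=19: (idle)
t=20: (idle)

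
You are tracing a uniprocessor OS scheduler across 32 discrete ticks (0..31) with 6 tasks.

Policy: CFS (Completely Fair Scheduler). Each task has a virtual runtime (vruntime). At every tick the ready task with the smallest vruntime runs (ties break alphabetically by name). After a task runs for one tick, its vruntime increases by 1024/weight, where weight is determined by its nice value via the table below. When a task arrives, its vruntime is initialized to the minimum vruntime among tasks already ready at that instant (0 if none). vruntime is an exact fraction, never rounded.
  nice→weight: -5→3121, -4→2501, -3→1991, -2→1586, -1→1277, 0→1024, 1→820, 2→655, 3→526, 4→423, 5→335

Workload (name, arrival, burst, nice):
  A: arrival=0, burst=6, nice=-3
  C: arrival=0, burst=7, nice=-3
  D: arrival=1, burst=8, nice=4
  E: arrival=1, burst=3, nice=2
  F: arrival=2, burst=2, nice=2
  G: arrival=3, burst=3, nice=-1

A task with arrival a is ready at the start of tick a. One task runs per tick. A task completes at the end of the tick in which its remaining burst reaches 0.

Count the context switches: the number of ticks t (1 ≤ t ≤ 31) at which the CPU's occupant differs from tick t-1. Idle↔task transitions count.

context switches = 23

t=0: vr[A=0 C=0] → run A
t=1: vr[A=1024/1991 C=0 D=0 E=0] → run C
t=2: vr[A=1024/1991 C=1024/1991 D=0 E=0 F=0] → run D
t=3: vr[A=1024/1991 C=1024/1991 D=1024/423 E=0 F=0 G=0] → run E
t=4: vr[A=1024/1991 C=1024/1991 D=1024/423 E=1024/655 F=0 G=0] → run F
t=5: vr[A=1024/1991 C=1024/1991 D=1024/423 E=1024/655 F=1024/655 G=0] → run G
t=6: vr[A=1024/1991 C=1024/1991 D=1024/423 E=1024/655 F=1024/655 G=1024/1277] → run A
t=7: vr[A=2048/1991 C=1024/1991 D=1024/423 E=1024/655 F=1024/655 G=1024/1277] → run C
t=8: vr[A=2048/1991 C=2048/1991 D=1024/423 E=1024/655 F=1024/655 G=1024/1277] → run G
t=9: vr[A=2048/1991 C=2048/1991 D=1024/423 E=1024/655 F=1024/655 G=2048/1277] → run A
t=10: vr[A=3072/1991 C=2048/1991 D=1024/423 E=1024/655 F=1024/655 G=2048/1277] → run C
t=11: vr[A=3072/1991 C=3072/1991 D=1024/423 E=1024/655 F=1024/655 G=2048/1277] → run A
t=12: vr[A=4096/1991 C=3072/1991 D=1024/423 E=1024/655 F=1024/655 G=2048/1277] → run C
t=13: vr[A=4096/1991 C=4096/1991 D=1024/423 E=1024/655 F=1024/655 G=2048/1277] → run E
t=14: vr[A=4096/1991 C=4096/1991 D=1024/423 E=2048/655 F=1024/655 G=2048/1277] → run F
t=15: vr[A=4096/1991 C=4096/1991 D=1024/423 E=2048/655 G=2048/1277] → run G
t=16: vr[A=4096/1991 C=4096/1991 D=1024/423 E=2048/655] → run A
t=17: vr[A=5120/1991 C=4096/1991 D=1024/423 E=2048/655] → run C
t=18: vr[A=5120/1991 C=5120/1991 D=1024/423 E=2048/655] → run D
t=19: vr[A=5120/1991 C=5120/1991 D=2048/423 E=2048/655] → run A
t=20: vr[C=5120/1991 D=2048/423 E=2048/655] → run C
t=21: vr[C=6144/1991 D=2048/423 E=2048/655] → run C
t=22: vr[D=2048/423 E=2048/655] → run E
t=23: vr[D=2048/423] → run D
t=24: vr[D=1024/141] → run D
t=25: vr[D=4096/423] → run D
t=26: vr[D=5120/423] → run D
t=27: vr[D=2048/141] → run D
t=28: vr[D=7168/423] → run D
t=29: (idle)
t=30: (idle)
t=31: (idle)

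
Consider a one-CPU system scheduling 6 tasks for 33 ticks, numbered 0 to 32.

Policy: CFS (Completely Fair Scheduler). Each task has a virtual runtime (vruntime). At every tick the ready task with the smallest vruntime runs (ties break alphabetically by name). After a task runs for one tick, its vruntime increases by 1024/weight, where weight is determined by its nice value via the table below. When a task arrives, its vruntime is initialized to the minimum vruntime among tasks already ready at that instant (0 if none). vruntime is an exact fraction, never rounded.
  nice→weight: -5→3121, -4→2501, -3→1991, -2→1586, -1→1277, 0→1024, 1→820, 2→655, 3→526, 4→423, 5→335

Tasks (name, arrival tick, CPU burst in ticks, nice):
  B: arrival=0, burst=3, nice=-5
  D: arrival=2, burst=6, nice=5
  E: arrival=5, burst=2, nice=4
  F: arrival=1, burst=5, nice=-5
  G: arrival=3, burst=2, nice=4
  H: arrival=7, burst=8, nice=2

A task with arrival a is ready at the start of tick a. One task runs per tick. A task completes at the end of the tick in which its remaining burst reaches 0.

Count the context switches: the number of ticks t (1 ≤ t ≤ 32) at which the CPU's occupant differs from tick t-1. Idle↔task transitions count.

context switches = 19

t=0: vr[B=0] → run B
t=1: vr[B=1024/3121 F=1024/3121] → run B
t=2: vr[B=2048/3121 D=1024/3121 F=1024/3121] → run D
t=3: vr[B=2048/3121 D=3538944/1045535 F=1024/3121 G=1024/3121] → run F
t=4: vr[B=2048/3121 D=3538944/1045535 F=2048/3121 G=1024/3121] → run G
t=5: vr[B=2048/3121 D=3538944/1045535 E=2048/3121 F=2048/3121 G=3629056/1320183] → run B
t=6: vr[D=3538944/1045535 E=2048/3121 F=2048/3121 G=3629056/1320183] → run E
t=7: vr[D=3538944/1045535 E=4062208/1320183 F=2048/3121 G=3629056/1320183 H=2048/3121] → run F
t=8: vr[D=3538944/1045535 E=4062208/1320183 F=3072/3121 G=3629056/1320183 H=2048/3121] → run H
t=9: vr[D=3538944/1045535 E=4062208/1320183 F=3072/3121 G=3629056/1320183 H=4537344/2044255] → run F
t=10: vr[D=3538944/1045535 E=4062208/1320183 F=4096/3121 G=3629056/1320183 H=4537344/2044255] → run F
t=11: vr[D=3538944/1045535 E=4062208/1320183 F=5120/3121 G=3629056/1320183 H=4537344/2044255] → run F
t=12: vr[D=3538944/1045535 E=4062208/1320183 G=3629056/1320183 H=4537344/2044255] → run H
t=13: vr[D=3538944/1045535 E=4062208/1320183 G=3629056/1320183 H=7733248/2044255] → run G
t=14: vr[D=3538944/1045535 E=4062208/1320183 H=7733248/2044255] → run E
t=15: vr[D=3538944/1045535 H=7733248/2044255] → run D
t=16: vr[D=6734848/1045535 H=7733248/2044255] → run H
t=17: vr[D=6734848/1045535 H=10929152/2044255] → run H
t=18: vr[D=6734848/1045535 H=14125056/2044255] → run D
t=19: vr[D=9930752/1045535 H=14125056/2044255] → run H
t=20: vr[D=9930752/1045535 H=3464192/408851] → run H
t=21: vr[D=9930752/1045535 H=20516864/2044255] → run D
t=22: vr[D=13126656/1045535 H=20516864/2044255] → run H
t=23: vr[D=13126656/1045535 H=23712768/2044255] → run H
t=24: vr[D=13126656/1045535] → run D
t=25: vr[D=3264512/209107] → run D
t=26: (idle)
t=27: (idle)
t=28: (idle)
t=29: (idle)
t=30: (idle)
t=31: (idle)
t=32: (idle)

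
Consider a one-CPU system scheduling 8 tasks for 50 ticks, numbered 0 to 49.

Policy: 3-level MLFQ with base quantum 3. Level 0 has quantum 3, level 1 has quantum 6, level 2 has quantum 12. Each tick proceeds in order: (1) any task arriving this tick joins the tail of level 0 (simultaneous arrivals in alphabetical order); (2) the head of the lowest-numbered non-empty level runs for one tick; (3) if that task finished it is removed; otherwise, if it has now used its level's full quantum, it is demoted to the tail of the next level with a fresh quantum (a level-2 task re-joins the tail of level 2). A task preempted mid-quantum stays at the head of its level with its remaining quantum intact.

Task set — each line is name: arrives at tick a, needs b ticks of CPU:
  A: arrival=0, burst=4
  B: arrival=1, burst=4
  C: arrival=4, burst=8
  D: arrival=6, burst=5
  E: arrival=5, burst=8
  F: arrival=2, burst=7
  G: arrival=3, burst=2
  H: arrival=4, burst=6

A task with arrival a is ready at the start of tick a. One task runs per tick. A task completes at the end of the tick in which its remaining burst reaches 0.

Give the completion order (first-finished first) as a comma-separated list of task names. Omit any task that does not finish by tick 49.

completion order = G, A, B, F, C, H, E, D

t=0: L0/L1/L2 = A/-/- → run A
t=1: L0/L1/L2 = AB/-/- → run A
t=2: L0/L1/L2 = ABF/-/- → run A
t=3: L0/L1/L2 = BFG/A/- → run B
t=4: L0/L1/L2 = BFGCH/A/- → run B
t=5: L0/L1/L2 = BFGCHE/A/- → run B
t=6: L0/L1/L2 = FGCHED/AB/- → run F
t=7: L0/L1/L2 = FGCHED/AB/- → run F
t=8: L0/L1/L2 = FGCHED/AB/- → run F
t=9: L0/L1/L2 = GCHED/ABF/- → run G
t=10: L0/L1/L2 = GCHED/ABF/- → run G
t=11: L0/L1/L2 = CHED/ABF/- → run C
t=12: L0/L1/L2 = CHED/ABF/- → run C
t=13: L0/L1/L2 = CHED/ABF/- → run C
t=14: L0/L1/L2 = HED/ABFC/- → run H
t=15: L0/L1/L2 = HED/ABFC/- → run H
t=16: L0/L1/L2 = HED/ABFC/- → run H
t=17: L0/L1/L2 = ED/ABFCH/- → run E
t=18: L0/L1/L2 = ED/ABFCH/- → run E
t=19: L0/L1/L2 = ED/ABFCH/- → run E
t=20: L0/L1/L2 = D/ABFCHE/- → run D
t=21: L0/L1/L2 = D/ABFCHE/- → run D
t=22: L0/L1/L2 = D/ABFCHE/- → run D
t=23: L0/L1/L2 = -/ABFCHED/- → run A
t=24: L0/L1/L2 = -/BFCHED/- → run B
t=25: L0/L1/L2 = -/FCHED/- → run F
t=26: L0/L1/L2 = -/FCHED/- → run F
t=27: L0/L1/L2 = -/FCHED/- → run F
t=28: L0/L1/L2 = -/FCHED/- → run F
t=29: L0/L1/L2 = -/CHED/- → run C
t=30: L0/L1/L2 = -/CHED/- → run C
t=31: L0/L1/L2 = -/CHED/- → run C
t=32: L0/L1/L2 = -/CHED/- → run C
t=33: L0/L1/L2 = -/CHED/- → run C
t=34: L0/L1/L2 = -/HED/- → run H
t=35: L0/L1/L2 = -/HED/- → run H
t=36: L0/L1/L2 = -/HED/- → run H
t=37: L0/L1/L2 = -/ED/- → run E
t=38: L0/L1/L2 = -/ED/- → run E
t=39: L0/L1/L2 = -/ED/- → run E
t=40: L0/L1/L2 = -/ED/- → run E
t=41: L0/L1/L2 = -/ED/- → run E
t=42: L0/L1/L2 = -/D/- → run D
t=43: L0/L1/L2 = -/D/- → run D
t=44: (idle)
t=45: (idle)
t=46: (idle)
t=47: (idle)
t=48: (idle)
t=49: (idle)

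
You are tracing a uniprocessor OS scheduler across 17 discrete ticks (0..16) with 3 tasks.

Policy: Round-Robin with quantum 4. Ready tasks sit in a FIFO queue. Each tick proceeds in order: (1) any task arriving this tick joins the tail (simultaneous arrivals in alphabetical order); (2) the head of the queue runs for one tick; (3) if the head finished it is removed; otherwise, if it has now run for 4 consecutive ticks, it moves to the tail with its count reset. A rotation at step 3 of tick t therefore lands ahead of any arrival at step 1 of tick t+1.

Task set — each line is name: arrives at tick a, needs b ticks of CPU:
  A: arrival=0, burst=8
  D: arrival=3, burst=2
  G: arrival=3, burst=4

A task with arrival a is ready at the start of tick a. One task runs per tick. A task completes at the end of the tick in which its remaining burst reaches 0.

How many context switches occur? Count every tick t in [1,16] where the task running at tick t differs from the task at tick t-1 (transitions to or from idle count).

context switches = 4

t=0: queue=[A] q_used=0 → run A
t=1: queue=[A] q_used=1 → run A
t=2: queue=[A] q_used=2 → run A
t=3: queue=[A,D,G] q_used=3 → run A
t=4: queue=[D,G,A] q_used=0 → run D
t=5: queue=[D,G,A] q_used=1 → run D
t=6: queue=[G,A] q_used=0 → run G
t=7: queue=[G,A] q_used=1 → run G
t=8: queue=[G,A] q_used=2 → run G
t=9: queue=[G,A] q_used=3 → run G
t=10: queue=[A] q_used=0 → run A
t=11: queue=[A] q_used=1 → run A
t=12: queue=[A] q_used=2 → run A
t=13: queue=[A] q_used=3 → run A
t=14: (idle)
t=15: (idle)
t=16: (idle)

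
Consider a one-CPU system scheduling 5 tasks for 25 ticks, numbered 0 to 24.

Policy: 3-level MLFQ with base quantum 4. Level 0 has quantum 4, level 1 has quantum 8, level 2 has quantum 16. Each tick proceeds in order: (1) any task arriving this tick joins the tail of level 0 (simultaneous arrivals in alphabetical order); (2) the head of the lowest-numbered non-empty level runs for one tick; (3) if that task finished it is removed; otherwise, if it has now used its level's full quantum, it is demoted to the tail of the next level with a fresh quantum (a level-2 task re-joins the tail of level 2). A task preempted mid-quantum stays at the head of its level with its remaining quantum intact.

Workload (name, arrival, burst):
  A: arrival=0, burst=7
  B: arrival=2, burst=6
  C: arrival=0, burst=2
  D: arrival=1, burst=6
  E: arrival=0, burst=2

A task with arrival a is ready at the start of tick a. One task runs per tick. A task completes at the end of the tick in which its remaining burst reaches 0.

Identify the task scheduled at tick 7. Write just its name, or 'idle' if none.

t=0: L0/L1/L2 = ACE/-/- → run A
t=1: L0/L1/L2 = ACED/-/- → run A
t=2: L0/L1/L2 = ACEDB/-/- → run A
t=3: L0/L1/L2 = ACEDB/-/- → run A
t=4: L0/L1/L2 = CEDB/A/- → run C
t=5: L0/L1/L2 = CEDB/A/- → run C
t=6: L0/L1/L2 = EDB/A/- → run E
t=7: L0/L1/L2 = EDB/A/- → run E
t=8: L0/L1/L2 = DB/A/- → run D
t=9: L0/L1/L2 = DB/A/- → run D
t=10: L0/L1/L2 = DB/A/- → run D
t=11: L0/L1/L2 = DB/A/- → run D
t=12: L0/L1/L2 = B/AD/- → run B
t=13: L0/L1/L2 = B/AD/- → run B
t=14: L0/L1/L2 = B/AD/- → run B
t=15: L0/L1/L2 = B/AD/- → run B
t=16: L0/L1/L2 = -/ADB/- → run A
t=17: L0/L1/L2 = -/ADB/- → run A
t=18: L0/L1/L2 = -/ADB/- → run A
t=19: L0/L1/L2 = -/DB/- → run D
t=20: L0/L1/L2 = -/DB/- → run D
t=21: L0/L1/L2 = -/B/- → run B
t=22: L0/L1/L2 = -/B/- → run B
t=23: (idle)
t=24: (idle)

running at tick 7 = E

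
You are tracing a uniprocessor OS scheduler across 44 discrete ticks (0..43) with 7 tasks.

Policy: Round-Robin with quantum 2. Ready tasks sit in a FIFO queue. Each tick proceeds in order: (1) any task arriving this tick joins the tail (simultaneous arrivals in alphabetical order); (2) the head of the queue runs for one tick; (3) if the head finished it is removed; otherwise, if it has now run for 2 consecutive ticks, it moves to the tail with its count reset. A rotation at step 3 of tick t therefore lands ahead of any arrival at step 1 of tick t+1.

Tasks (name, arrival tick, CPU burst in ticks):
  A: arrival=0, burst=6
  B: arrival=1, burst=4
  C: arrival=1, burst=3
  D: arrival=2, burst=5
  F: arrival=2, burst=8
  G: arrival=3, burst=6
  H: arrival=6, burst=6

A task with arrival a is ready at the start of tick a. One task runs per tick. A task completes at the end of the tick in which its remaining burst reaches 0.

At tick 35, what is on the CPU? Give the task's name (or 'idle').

t=0: queue=[A] q_used=0 → run A
t=1: queue=[A,B,C] q_used=1 → run A
t=2: queue=[B,C,A,D,F] q_used=0 → run B
t=3: queue=[B,C,A,D,F,G] q_used=1 → run B
t=4: queue=[C,A,D,F,G,B] q_used=0 → run C
t=5: queue=[C,A,D,F,G,B] q_used=1 → run C
t=6: queue=[A,D,F,G,B,C,H] q_used=0 → run A
t=7: queue=[A,D,F,G,B,C,H] q_used=1 → run A
t=8: queue=[D,F,G,B,C,H,A] q_used=0 → run D
t=9: queue=[D,F,G,B,C,H,A] q_used=1 → run D
t=10: queue=[F,G,B,C,H,A,D] q_used=0 → run F
t=11: queue=[F,G,B,C,H,A,D] q_used=1 → run F
t=12: queue=[G,B,C,H,A,D,F] q_used=0 → run G
t=13: queue=[G,B,C,H,A,D,F] q_used=1 → run G
t=14: queue=[B,C,H,A,D,F,G] q_used=0 → run B
t=15: queue=[B,C,H,A,D,F,G] q_used=1 → run B
t=16: queue=[C,H,A,D,F,G] q_used=0 → run C
t=17: queue=[H,A,D,F,G] q_used=0 → run H
t=18: queue=[H,A,D,F,G] q_used=1 → run H
t=19: queue=[A,D,F,G,H] q_used=0 → run A
t=20: queue=[A,D,F,G,H] q_used=1 → run A
t=21: queue=[D,F,G,H] q_used=0 → run D
t=22: queue=[D,F,G,H] q_used=1 → run D
t=23: queue=[F,G,H,D] q_used=0 → run F
t=24: queue=[F,G,H,D] q_used=1 → run F
t=25: queue=[G,H,D,F] q_used=0 → run G
t=26: queue=[G,H,D,F] q_used=1 → run G
t=27: queue=[H,D,F,G] q_used=0 → run H
t=28: queue=[H,D,F,G] q_used=1 → run H
t=29: queue=[D,F,G,H] q_used=0 → run D
t=30: queue=[F,G,H] q_used=0 → run F
t=31: queue=[F,G,H] q_used=1 → run F
t=32: queue=[G,H,F] q_used=0 → run G
t=33: queue=[G,H,F] q_used=1 → run G
t=34: queue=[H,F] q_used=0 → run H
t=35: queue=[H,F] q_used=1 → run H
t=36: queue=[F] q_used=0 → run F
t=37: queue=[F] q_used=1 → run F
t=38: (idle)
t=39: (idle)
t=40: (idle)
t=41: (idle)
t=42: (idle)
t=43: (idle)

running at tick 35 = H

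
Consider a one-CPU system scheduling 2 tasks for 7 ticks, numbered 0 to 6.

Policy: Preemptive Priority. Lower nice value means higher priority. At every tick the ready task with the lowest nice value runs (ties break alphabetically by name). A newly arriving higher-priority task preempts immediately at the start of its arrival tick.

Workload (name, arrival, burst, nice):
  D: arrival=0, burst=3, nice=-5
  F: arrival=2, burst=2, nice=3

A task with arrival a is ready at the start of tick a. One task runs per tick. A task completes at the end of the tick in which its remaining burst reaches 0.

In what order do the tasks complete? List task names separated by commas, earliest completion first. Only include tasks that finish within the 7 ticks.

completion order = D, F

t=0: ready={D} → run D
t=1: ready={D} → run D
t=2: ready={D,F} → run D
t=3: ready={F} → run F
t=4: ready={F} → run F
t=5: (idle)
t=6: (idle)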